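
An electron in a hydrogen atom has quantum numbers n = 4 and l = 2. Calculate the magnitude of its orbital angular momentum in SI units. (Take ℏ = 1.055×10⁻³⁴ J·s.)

|L| = ℏ√(l(l+1)) = ℏ√(2·3) = √6 ℏ
Numerically, |L| = 2.449 × (1.055×10⁻³⁴ J·s) = 2.584×10⁻³⁴ J·s.

|L| = 2.584×10⁻³⁴ J·s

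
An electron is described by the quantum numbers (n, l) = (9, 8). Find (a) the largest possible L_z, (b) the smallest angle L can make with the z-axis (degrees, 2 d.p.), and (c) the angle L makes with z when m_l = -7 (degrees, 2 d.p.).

L_z,max = 8ℏ; θ_min ≈ 19.47°; θ(m_l=-7) ≈ 145.58°

L_z,max = lℏ = 8ℏ.
cos θ_min = 8/√72, so θ_min ≈ 19.47°.
For m_l = -7: cos θ = -7/√72, θ ≈ 145.58°.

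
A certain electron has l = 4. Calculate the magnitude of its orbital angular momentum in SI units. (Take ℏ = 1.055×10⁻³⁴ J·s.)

|L| = ℏ√(l(l+1)) = ℏ√(4·5) = 2√5 ℏ
Numerically, |L| = 4.472 × (1.055×10⁻³⁴ J·s) = 4.718×10⁻³⁴ J·s.

|L| = 4.718×10⁻³⁴ J·s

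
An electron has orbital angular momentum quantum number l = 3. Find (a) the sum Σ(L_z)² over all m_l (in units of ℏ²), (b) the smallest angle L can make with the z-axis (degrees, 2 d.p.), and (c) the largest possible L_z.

Σ(L_z)² = 28 ℏ²; θ_min ≈ 30.00°; L_z,max = 3ℏ

Σ m_l² = 28, so Σ(L_z)² = 28 ℏ².
cos θ_min = 3/√12, so θ_min ≈ 30.00°.
L_z,max = lℏ = 3ℏ.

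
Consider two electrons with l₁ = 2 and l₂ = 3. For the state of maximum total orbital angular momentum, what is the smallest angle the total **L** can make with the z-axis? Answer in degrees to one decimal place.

θ_min ≈ 24.1°

By the triangle rule, |l₁ − l₂| ≤ L ≤ l₁ + l₂.
So L can be 1, 2, 3, 4, 5.
The maximum is L = 5, with |L_tot| = ℏ√(5·6) = √30 ℏ.
The minimum angle with z is arccos(5/√30) ≈ 24.1°.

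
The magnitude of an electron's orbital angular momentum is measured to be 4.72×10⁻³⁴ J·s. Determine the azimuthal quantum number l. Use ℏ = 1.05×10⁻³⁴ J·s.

l = 4

|L|/ℏ = (4.72×10⁻³⁴)/(1.05×10⁻³⁴) ≈ 4.495.
(|L|/ℏ)² = l(l+1) ≈ 20.21 ⇒ l = 4.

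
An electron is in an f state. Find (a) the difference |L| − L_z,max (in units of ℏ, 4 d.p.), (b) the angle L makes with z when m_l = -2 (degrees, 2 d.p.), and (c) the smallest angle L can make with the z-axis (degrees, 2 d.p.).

|L|−L_z,max ≈ 0.4641ℏ; θ(m_l=-2) ≈ 125.26°; θ_min ≈ 30.00°

For an f orbital, l = 3.
|L| − L_z,max = (2√3 − 3)ℏ ≈ 0.4641ℏ.
For m_l = -2: cos θ = -2/√12, θ ≈ 125.26°.
cos θ_min = 3/√12, so θ_min ≈ 30.00°.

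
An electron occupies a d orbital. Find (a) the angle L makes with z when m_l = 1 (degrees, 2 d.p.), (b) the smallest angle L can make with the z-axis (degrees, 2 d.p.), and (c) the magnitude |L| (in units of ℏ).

A d state has l = 2.
For m_l = 1: cos θ = 1/√6, θ ≈ 65.91°.
cos θ_min = 2/√6, so θ_min ≈ 35.26°.
|L| = ℏ√(2·3) = √6 ℏ ≈ 2.449ℏ.

θ(m_l=1) ≈ 65.91°; θ_min ≈ 35.26°; |L| = √6 ℏ ≈ 2.449ℏ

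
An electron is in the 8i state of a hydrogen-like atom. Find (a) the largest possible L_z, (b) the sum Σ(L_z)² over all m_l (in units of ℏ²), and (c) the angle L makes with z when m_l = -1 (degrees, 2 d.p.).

The 8i subshell has l = 6.
L_z,max = lℏ = 6ℏ.
Σ m_l² = 182, so Σ(L_z)² = 182 ℏ².
For m_l = -1: cos θ = -1/√42, θ ≈ 98.88°.

L_z,max = 6ℏ; Σ(L_z)² = 182 ℏ²; θ(m_l=-1) ≈ 98.88°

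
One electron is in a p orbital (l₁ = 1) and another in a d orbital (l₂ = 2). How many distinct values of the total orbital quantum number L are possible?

3

Angular momentum addition gives L = |l₁ − l₂|, …, l₁ + l₂.
L ∈ {1, 2, 3}.
That is 3 values.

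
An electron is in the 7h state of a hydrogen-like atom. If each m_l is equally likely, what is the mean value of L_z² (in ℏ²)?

⟨L_z²⟩ = 10 ℏ²

7h means n = 7, l = 5.
m_l ∈ {-5, -4, -3, -2, -1, 0, 1, 2, 3, 4, 5}.
Average of L_z² over 11 states: 110/11 ℏ² = 10 ℏ².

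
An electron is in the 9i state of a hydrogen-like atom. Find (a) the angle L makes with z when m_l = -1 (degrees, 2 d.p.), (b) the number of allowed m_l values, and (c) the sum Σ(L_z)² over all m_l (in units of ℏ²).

The 9i subshell has l = 6.
For m_l = -1: cos θ = -1/√42, θ ≈ 98.88°.
There are 2l+1 = 13 values of m_l.
Σ m_l² = 182, so Σ(L_z)² = 182 ℏ².

θ(m_l=-1) ≈ 98.88°; 13 values; Σ(L_z)² = 182 ℏ²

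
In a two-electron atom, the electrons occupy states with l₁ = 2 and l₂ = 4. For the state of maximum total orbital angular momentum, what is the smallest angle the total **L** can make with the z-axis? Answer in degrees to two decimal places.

θ_min ≈ 22.21°

By the triangle rule, |l₁ − l₂| ≤ L ≤ l₁ + l₂.
So L can be 2, 3, 4, 5, 6.
The maximum is L = 6, with |L_tot| = ℏ√(6·7) = √42 ℏ.
The minimum angle with z is arccos(6/√42) ≈ 22.21°.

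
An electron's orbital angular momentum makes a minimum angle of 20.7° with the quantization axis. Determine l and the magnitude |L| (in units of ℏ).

l = 7, |L| = 2√14 ℏ ≈ 7.483ℏ

cos²θ_min = l/(l+1) = 0.8751.
Solving: l = 7.
Then |L| = ℏ√(7·8) = 2√14 ℏ.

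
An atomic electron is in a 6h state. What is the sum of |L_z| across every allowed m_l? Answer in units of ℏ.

Σ|L_z| = 30 ℏ

The 6h subshell has l = 5.
m_l ∈ {-5, -4, -3, -2, -1, 0, 1, 2, 3, 4, 5}.
Σ|m_l| = 2(1+2+…+5) = 30.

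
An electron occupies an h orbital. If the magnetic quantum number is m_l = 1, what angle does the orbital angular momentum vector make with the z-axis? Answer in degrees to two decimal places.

θ ≈ 79.48°

An h state has l = 5.
|L| = ℏ√(l(l+1)) = √30 ℏ.
L_z = m_l ℏ = 1ℏ.
cos θ = L_z/|L| = 1/√30, so θ ≈ 79.48°.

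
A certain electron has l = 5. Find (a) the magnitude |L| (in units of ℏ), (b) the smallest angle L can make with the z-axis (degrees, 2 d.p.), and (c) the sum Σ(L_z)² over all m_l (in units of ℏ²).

|L| = ℏ√(5·6) = √30 ℏ ≈ 5.477ℏ.
cos θ_min = 5/√30, so θ_min ≈ 24.09°.
Σ m_l² = 110, so Σ(L_z)² = 110 ℏ².

|L| = √30 ℏ ≈ 5.477ℏ; θ_min ≈ 24.09°; Σ(L_z)² = 110 ℏ²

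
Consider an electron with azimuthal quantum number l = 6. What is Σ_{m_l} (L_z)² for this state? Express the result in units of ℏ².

Σ(L_z)² = 182 ℏ²

The allowed m_l values are -6, -5, -4, -3, -2, -1, 0, 1, 2, 3, 4, 5, 6.
Σ m_l² = l(l+1)(2l+1)/3 = 6·7·13/3 = 182.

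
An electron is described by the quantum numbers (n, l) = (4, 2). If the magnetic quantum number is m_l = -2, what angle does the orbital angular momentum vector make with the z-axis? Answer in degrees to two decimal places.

|L| = √(l(l+1)) ℏ = √6 ℏ.
L_z = m_l ℏ = −2ℏ.
cos θ = L_z/|L| = -2/√6, so θ ≈ 144.74°.

θ ≈ 144.74°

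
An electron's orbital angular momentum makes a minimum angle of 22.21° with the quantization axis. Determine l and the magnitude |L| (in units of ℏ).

At minimum angle, m_l = l, so cos θ = l/√(l(l+1)); cos²θ = l/(l+1) = 0.8571.
Solving: l = 6.
Then |L| = ℏ√(6·7) = √42 ℏ.

l = 6, |L| = √42 ℏ ≈ 6.481ℏ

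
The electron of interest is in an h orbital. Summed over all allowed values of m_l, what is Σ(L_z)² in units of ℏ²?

The letter h corresponds to l = 5.
m_l runs from −5 to 5, i.e. {-5, -4, -3, -2, -1, 0, 1, 2, 3, 4, 5}.
Σ m_l² = 2·(1 + 4 + 9 + 16 + 25) = 110.

Σ(L_z)² = 110 ℏ²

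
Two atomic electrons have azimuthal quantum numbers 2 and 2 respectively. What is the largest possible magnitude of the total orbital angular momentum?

|L_tot|_max = 2√5 ℏ ≈ 4.472ℏ

L runs from |2 − 2| = 0 to 2 + 2 = 4.
Allowed values: L = 0, 1, 2, 3, 4.
The largest magnitude corresponds to L = 4: |L_tot| = ℏ√(4·5) = 2√5 ℏ.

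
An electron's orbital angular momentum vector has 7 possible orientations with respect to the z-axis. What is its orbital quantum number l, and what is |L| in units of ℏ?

2l + 1 = 7 ⇒ l = 3.
Then |L| = √(l(l+1)) ℏ = 2√3 ℏ.

l = 3, |L| = 2√3 ℏ ≈ 3.464ℏ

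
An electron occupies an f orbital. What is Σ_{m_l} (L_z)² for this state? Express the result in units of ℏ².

An f state has l = 3.
m_l runs from −3 to 3, i.e. {-3, -2, -1, 0, 1, 2, 3}.
Σ m_l² = 2·(1 + 4 + 9) = 28.

Σ(L_z)² = 28 ℏ²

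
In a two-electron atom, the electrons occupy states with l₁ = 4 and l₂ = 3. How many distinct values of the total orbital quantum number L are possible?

By the triangle rule, |l₁ − l₂| ≤ L ≤ l₁ + l₂.
So L can be 1, 2, 3, 4, 5, 6, 7.
That is 7 values.

7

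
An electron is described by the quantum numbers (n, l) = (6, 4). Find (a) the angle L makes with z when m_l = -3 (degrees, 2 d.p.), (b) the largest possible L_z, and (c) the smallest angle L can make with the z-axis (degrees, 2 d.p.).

For m_l = -3: cos θ = -3/√20, θ ≈ 132.13°.
L_z,max = lℏ = 4ℏ.
cos θ_min = 4/√20, so θ_min ≈ 26.57°.

θ(m_l=-3) ≈ 132.13°; L_z,max = 4ℏ; θ_min ≈ 26.57°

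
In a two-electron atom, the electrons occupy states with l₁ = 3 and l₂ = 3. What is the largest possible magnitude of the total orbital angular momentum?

The total orbital quantum number L ranges from |l₁ − l₂| to l₁ + l₂ in integer steps.
So L can be 0, 1, 2, 3, 4, 5, 6.
The largest magnitude corresponds to L = 6: |L_tot| = ℏ√(6·7) = √42 ℏ.

|L_tot|_max = √42 ℏ ≈ 6.481ℏ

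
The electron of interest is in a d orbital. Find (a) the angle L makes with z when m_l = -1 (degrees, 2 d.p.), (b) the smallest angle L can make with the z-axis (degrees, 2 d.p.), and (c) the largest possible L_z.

For a d orbital, l = 2.
For m_l = -1: cos θ = -1/√6, θ ≈ 114.09°.
cos θ_min = 2/√6, so θ_min ≈ 35.26°.
L_z,max = lℏ = 2ℏ.

θ(m_l=-1) ≈ 114.09°; θ_min ≈ 35.26°; L_z,max = 2ℏ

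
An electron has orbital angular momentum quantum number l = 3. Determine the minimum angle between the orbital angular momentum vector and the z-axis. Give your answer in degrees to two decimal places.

θ_min ≈ 30.00°

|L|² = l(l+1)ℏ² = 12ℏ², so |L| = 2√3 ℏ.
The smallest angle corresponds to the largest L_z, i.e. m_l = l = 3, giving L_z = 3ℏ.
cos θ_min = 3/√12, so θ_min ≈ 30.00°.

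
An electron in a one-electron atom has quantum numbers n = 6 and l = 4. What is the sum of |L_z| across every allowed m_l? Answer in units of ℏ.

Σ|L_z| = 20 ℏ

m_l runs from −4 to 4, i.e. {-4, -3, -2, -1, 0, 1, 2, 3, 4}.
Σ|m_l| = l(l+1) = 20.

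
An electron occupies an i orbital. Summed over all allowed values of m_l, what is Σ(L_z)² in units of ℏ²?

Σ(L_z)² = 182 ℏ²

The letter i corresponds to l = 6.
The allowed m_l values are -6, -5, -4, -3, -2, -1, 0, 1, 2, 3, 4, 5, 6.
Summing m² from −6 to 6: Σ m_l² = 182.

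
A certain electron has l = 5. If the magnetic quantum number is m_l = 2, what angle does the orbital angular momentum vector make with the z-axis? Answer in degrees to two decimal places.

|L| = √(l(l+1)) ℏ = √30 ℏ.
L_z = m_l ℏ = 2ℏ.
cos θ = L_z/|L| = 2/√30, so θ ≈ 68.58°.

θ ≈ 68.58°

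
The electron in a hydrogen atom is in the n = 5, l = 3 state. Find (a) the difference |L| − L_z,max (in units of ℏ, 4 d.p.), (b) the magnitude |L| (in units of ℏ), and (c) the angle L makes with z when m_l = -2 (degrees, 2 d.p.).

|L| − L_z,max = (2√3 − 3)ℏ ≈ 0.4641ℏ.
|L| = ℏ√(3·4) = 2√3 ℏ ≈ 3.464ℏ.
For m_l = -2: cos θ = -2/√12, θ ≈ 125.26°.

|L|−L_z,max ≈ 0.4641ℏ; |L| = 2√3 ℏ ≈ 3.464ℏ; θ(m_l=-2) ≈ 125.26°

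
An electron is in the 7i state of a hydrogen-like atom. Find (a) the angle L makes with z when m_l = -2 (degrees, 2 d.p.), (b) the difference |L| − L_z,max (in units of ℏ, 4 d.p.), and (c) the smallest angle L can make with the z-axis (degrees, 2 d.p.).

7i means n = 7, l = 6.
For m_l = -2: cos θ = -2/√42, θ ≈ 107.98°.
|L| − L_z,max = (√42 − 6)ℏ ≈ 0.4807ℏ.
cos θ_min = 6/√42, so θ_min ≈ 22.21°.

θ(m_l=-2) ≈ 107.98°; |L|−L_z,max ≈ 0.4807ℏ; θ_min ≈ 22.21°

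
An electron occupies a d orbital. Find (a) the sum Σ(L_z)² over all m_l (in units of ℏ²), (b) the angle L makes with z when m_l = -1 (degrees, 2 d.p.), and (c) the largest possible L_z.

A d state has l = 2.
Σ m_l² = 10, so Σ(L_z)² = 10 ℏ².
For m_l = -1: cos θ = -1/√6, θ ≈ 114.09°.
L_z,max = lℏ = 2ℏ.

Σ(L_z)² = 10 ℏ²; θ(m_l=-1) ≈ 114.09°; L_z,max = 2ℏ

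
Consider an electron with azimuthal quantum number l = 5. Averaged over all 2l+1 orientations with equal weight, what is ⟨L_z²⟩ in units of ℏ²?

⟨L_z²⟩ = 10 ℏ²

The allowed m_l values are -5, -4, -3, -2, -1, 0, 1, 2, 3, 4, 5.
⟨L_z²⟩ = ℏ²·l(l+1)/3 = 10ℏ².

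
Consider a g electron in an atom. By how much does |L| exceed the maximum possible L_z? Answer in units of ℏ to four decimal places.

The letter g corresponds to l = 4.
|L| = 2√5 ℏ ≈ 4.4721ℏ, while L_z,max = lℏ = 4ℏ.
The difference is (2√5 − 4)ℏ ≈ 0.4721ℏ.

|L| − L_z,max ≈ 0.4721ℏ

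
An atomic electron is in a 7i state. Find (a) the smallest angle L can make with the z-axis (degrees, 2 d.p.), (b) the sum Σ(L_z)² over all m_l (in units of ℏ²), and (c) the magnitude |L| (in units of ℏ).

The 7i subshell has l = 6.
cos θ_min = 6/√42, so θ_min ≈ 22.21°.
Σ m_l² = 182, so Σ(L_z)² = 182 ℏ².
|L| = ℏ√(6·7) = √42 ℏ ≈ 6.481ℏ.

θ_min ≈ 22.21°; Σ(L_z)² = 182 ℏ²; |L| = √42 ℏ ≈ 6.481ℏ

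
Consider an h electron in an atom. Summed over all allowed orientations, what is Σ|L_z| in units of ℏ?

For an h orbital, l = 5.
m_l ∈ {-5, -4, -3, -2, -1, 0, 1, 2, 3, 4, 5}.
Σ|m_l| = 2(1+2+…+5) = 30.

Σ|L_z| = 30 ℏ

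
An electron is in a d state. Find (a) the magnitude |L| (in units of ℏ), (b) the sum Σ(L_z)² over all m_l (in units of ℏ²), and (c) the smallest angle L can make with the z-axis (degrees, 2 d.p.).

|L| = √6 ℏ ≈ 2.449ℏ; Σ(L_z)² = 10 ℏ²; θ_min ≈ 35.26°

The letter d corresponds to l = 2.
|L| = ℏ√(2·3) = √6 ℏ ≈ 2.449ℏ.
Σ m_l² = 10, so Σ(L_z)² = 10 ℏ².
cos θ_min = 2/√6, so θ_min ≈ 35.26°.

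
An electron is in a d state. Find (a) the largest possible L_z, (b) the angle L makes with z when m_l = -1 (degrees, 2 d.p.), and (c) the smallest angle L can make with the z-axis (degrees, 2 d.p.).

For a d orbital, l = 2.
L_z,max = lℏ = 2ℏ.
For m_l = -1: cos θ = -1/√6, θ ≈ 114.09°.
cos θ_min = 2/√6, so θ_min ≈ 35.26°.

L_z,max = 2ℏ; θ(m_l=-1) ≈ 114.09°; θ_min ≈ 35.26°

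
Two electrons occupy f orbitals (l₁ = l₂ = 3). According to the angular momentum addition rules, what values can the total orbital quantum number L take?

Angular momentum addition gives L = |l₁ − l₂|, …, l₁ + l₂.
So L can be 0, 1, 2, 3, 4, 5, 6.

L = 0, 1, 2, 3, 4, 5, 6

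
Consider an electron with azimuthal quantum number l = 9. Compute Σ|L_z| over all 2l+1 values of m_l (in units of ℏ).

Σ|L_z| = 90 ℏ

m_l ∈ {-9, -8, -7, -6, -5, -4, -3, -2, -1, 0, 1, 2, 3, 4, 5, 6, 7, 8, 9}.
Σ|m_l| = l(l+1) = 90.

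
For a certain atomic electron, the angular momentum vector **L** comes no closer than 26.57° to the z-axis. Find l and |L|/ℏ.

l = 4, |L| = 2√5 ℏ ≈ 4.472ℏ

cos θ_min = l/√(l(l+1)) = √(l/(l+1)), so l/(l+1) = cos²(26.57°) = 0.7999.
l = cos²θ/sin²θ ≈ 4.
Then |L| = ℏ√(4·5) = 2√5 ℏ.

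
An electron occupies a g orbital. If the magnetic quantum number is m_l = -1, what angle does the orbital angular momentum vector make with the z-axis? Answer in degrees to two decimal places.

The letter g corresponds to l = 4.
|L| = ℏ√(l(l+1)) = 2√5 ℏ.
L_z = m_l ℏ = −1ℏ.
cos θ = L_z/|L| = -1/√20, so θ ≈ 102.92°.

θ ≈ 102.92°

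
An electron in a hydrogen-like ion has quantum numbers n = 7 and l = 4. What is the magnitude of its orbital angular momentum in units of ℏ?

|L| = ℏ√(l(l+1)) = ℏ√(4·5) = 2√5 ℏ

|L| = 2√5 ℏ ≈ 4.472ℏ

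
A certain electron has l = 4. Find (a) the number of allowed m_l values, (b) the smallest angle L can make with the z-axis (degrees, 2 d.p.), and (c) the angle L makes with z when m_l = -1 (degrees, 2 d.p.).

There are 2l+1 = 9 values of m_l.
cos θ_min = 4/√20, so θ_min ≈ 26.57°.
For m_l = -1: cos θ = -1/√20, θ ≈ 102.92°.

9 values; θ_min ≈ 26.57°; θ(m_l=-1) ≈ 102.92°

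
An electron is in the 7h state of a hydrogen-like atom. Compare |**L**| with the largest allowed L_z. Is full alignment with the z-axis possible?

No: L_z,max = 5ℏ < |L| = √30 ℏ ≈ 5.477ℏ

For 7h, l = 5.
|L| = √30 ℏ ≈ 5.4772ℏ, while L_z,max = lℏ = 5ℏ.
Since |L| > L_z,max, the vector can never point exactly along z; the closest it comes is θ_min = arccos(5/√30) ≈ 24.1°.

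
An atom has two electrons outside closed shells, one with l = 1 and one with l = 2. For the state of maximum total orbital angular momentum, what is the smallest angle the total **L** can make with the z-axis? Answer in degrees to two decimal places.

θ_min ≈ 30.00°

By the triangle rule, |l₁ − l₂| ≤ L ≤ l₁ + l₂.
So L can be 1, 2, 3.
The maximum is L = 3, with |L_tot| = ℏ√(3·4) = 2√3 ℏ.
The minimum angle with z is arccos(3/√12) ≈ 30.00°.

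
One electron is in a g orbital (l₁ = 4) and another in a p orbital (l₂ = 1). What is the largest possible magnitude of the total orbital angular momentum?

|L_tot|_max = √30 ℏ ≈ 5.477ℏ

Angular momentum addition gives L = |l₁ − l₂|, …, l₁ + l₂.
So L can be 3, 4, 5.
The largest magnitude corresponds to L = 5: |L_tot| = ℏ√(5·6) = √30 ℏ.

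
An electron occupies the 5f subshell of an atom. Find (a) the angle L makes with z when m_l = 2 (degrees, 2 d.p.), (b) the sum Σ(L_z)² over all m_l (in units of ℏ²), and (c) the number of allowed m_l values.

For 5f, l = 3.
For m_l = 2: cos θ = 2/√12, θ ≈ 54.74°.
Σ m_l² = 28, so Σ(L_z)² = 28 ℏ².
There are 2l+1 = 7 values of m_l.

θ(m_l=2) ≈ 54.74°; Σ(L_z)² = 28 ℏ²; 7 values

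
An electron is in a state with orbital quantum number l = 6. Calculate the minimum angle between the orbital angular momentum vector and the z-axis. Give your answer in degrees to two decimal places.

θ_min ≈ 22.21°

|L|² = l(l+1)ℏ² = 42ℏ², so |L| = √42 ℏ.
The smallest angle corresponds to the largest L_z, i.e. m_l = l = 6, giving L_z = 6ℏ.
cos θ_min = 6/√42, so θ_min ≈ 22.21°.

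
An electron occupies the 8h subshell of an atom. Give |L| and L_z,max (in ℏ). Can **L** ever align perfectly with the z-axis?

No: L_z,max = 5ℏ < |L| = √30 ℏ ≈ 5.477ℏ

8h means n = 8, l = 5.
|L| = √30 ℏ ≈ 5.4772ℏ, while L_z,max = lℏ = 5ℏ.
Since |L| > L_z,max, the vector can never point exactly along z; the closest it comes is θ_min = arccos(5/√30) ≈ 24.1°.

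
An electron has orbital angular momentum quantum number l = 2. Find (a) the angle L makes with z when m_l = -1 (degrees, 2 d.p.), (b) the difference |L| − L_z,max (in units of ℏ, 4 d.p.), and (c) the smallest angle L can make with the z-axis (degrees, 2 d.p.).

For m_l = -1: cos θ = -1/√6, θ ≈ 114.09°.
|L| − L_z,max = (√6 − 2)ℏ ≈ 0.4495ℏ.
cos θ_min = 2/√6, so θ_min ≈ 35.26°.

θ(m_l=-1) ≈ 114.09°; |L|−L_z,max ≈ 0.4495ℏ; θ_min ≈ 35.26°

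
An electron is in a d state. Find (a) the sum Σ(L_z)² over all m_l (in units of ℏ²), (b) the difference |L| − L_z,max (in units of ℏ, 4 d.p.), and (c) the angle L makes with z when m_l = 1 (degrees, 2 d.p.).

Σ(L_z)² = 10 ℏ²; |L|−L_z,max ≈ 0.4495ℏ; θ(m_l=1) ≈ 65.91°

The letter d corresponds to l = 2.
Σ m_l² = 10, so Σ(L_z)² = 10 ℏ².
|L| − L_z,max = (√6 − 2)ℏ ≈ 0.4495ℏ.
For m_l = 1: cos θ = 1/√6, θ ≈ 65.91°.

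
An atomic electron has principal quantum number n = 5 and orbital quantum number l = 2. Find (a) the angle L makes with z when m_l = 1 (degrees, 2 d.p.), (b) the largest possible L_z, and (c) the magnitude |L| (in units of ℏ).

θ(m_l=1) ≈ 65.91°; L_z,max = 2ℏ; |L| = √6 ℏ ≈ 2.449ℏ

For m_l = 1: cos θ = 1/√6, θ ≈ 65.91°.
L_z,max = lℏ = 2ℏ.
|L| = ℏ√(2·3) = √6 ℏ ≈ 2.449ℏ.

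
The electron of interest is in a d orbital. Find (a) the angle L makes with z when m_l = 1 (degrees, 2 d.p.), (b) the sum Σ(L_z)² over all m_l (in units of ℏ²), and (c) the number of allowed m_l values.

For a d orbital, l = 2.
For m_l = 1: cos θ = 1/√6, θ ≈ 65.91°.
Σ m_l² = 10, so Σ(L_z)² = 10 ℏ².
There are 2l+1 = 5 values of m_l.

θ(m_l=1) ≈ 65.91°; Σ(L_z)² = 10 ℏ²; 5 values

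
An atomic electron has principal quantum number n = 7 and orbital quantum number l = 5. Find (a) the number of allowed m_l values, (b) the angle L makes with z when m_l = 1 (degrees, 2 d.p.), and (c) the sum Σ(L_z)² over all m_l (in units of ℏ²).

11 values; θ(m_l=1) ≈ 79.48°; Σ(L_z)² = 110 ℏ²

There are 2l+1 = 11 values of m_l.
For m_l = 1: cos θ = 1/√30, θ ≈ 79.48°.
Σ m_l² = 110, so Σ(L_z)² = 110 ℏ².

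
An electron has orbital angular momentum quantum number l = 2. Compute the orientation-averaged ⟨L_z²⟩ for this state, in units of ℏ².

⟨L_z²⟩ = 2 ℏ²

The allowed m_l values are -2, -1, 0, 1, 2.
⟨L_z²⟩ = ℏ²·(Σ m_l²)/(2l+1) = ℏ²·10/5 = 2ℏ².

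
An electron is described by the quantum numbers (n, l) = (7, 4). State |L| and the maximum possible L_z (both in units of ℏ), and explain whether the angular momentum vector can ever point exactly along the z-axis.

|L| = 2√5 ℏ ≈ 4.4721ℏ, while L_z,max = lℏ = 4ℏ.
Since |L| > L_z,max, the vector can never point exactly along z; the closest it comes is θ_min = arccos(4/√20) ≈ 26.6°.

No: L_z,max = 4ℏ < |L| = 2√5 ℏ ≈ 4.472ℏ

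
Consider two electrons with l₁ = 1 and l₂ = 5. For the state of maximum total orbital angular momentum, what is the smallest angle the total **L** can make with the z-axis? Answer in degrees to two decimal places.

θ_min ≈ 22.21°

L runs from |1 − 5| = 4 to 1 + 5 = 6.
Allowed values: L = 4, 5, 6.
The maximum is L = 6, with |L_tot| = ℏ√(6·7) = √42 ℏ.
The minimum angle with z is arccos(6/√42) ≈ 22.21°.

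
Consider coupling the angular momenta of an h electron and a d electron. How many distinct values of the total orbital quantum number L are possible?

5

By the triangle rule, |l₁ − l₂| ≤ L ≤ l₁ + l₂.
L ∈ {3, 4, 5, 6, 7}.
That is 5 values.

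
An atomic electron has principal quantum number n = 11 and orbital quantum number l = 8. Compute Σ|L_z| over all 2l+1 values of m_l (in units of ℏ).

Σ|L_z| = 72 ℏ

The allowed m_l values are -8, -7, -6, -5, -4, -3, -2, -1, 0, 1, 2, 3, 4, 5, 6, 7, 8.
Σ|m_l| = 2·8(8+1)/2 = 72.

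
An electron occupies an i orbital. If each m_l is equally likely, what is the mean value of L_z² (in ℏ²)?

⟨L_z²⟩ = 14 ℏ²

The letter i corresponds to l = 6.
The allowed m_l values are -6, -5, -4, -3, -2, -1, 0, 1, 2, 3, 4, 5, 6.
⟨L_z²⟩ = ℏ²·l(l+1)/3 = 14ℏ².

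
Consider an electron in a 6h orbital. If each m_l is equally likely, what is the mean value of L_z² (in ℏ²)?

For 6h, l = 5.
m_l ∈ {-5, -4, -3, -2, -1, 0, 1, 2, 3, 4, 5}.
⟨L_z²⟩ = ℏ²·(Σ m_l²)/(2l+1) = ℏ²·110/11 = 10ℏ².

⟨L_z²⟩ = 10 ℏ²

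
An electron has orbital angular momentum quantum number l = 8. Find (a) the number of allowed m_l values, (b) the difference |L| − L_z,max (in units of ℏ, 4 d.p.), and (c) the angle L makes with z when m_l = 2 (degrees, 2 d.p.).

There are 2l+1 = 17 values of m_l.
|L| − L_z,max = (6√2 − 8)ℏ ≈ 0.4853ℏ.
For m_l = 2: cos θ = 2/√72, θ ≈ 76.37°.

17 values; |L|−L_z,max ≈ 0.4853ℏ; θ(m_l=2) ≈ 76.37°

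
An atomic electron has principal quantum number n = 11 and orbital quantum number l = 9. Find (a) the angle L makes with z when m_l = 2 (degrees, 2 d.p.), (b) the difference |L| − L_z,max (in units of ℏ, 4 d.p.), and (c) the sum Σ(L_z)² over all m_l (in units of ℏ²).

For m_l = 2: cos θ = 2/√90, θ ≈ 77.83°.
|L| − L_z,max = (3√10 − 9)ℏ ≈ 0.4868ℏ.
Σ m_l² = 570, so Σ(L_z)² = 570 ℏ².

θ(m_l=2) ≈ 77.83°; |L|−L_z,max ≈ 0.4868ℏ; Σ(L_z)² = 570 ℏ²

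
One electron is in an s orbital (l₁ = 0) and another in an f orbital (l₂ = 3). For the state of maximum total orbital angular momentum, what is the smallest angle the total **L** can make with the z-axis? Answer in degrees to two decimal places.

θ_min ≈ 30.00°

L runs from |0 − 3| = 3 to 0 + 3 = 3.
L ∈ {3}.
The maximum is L = 3, with |L_tot| = ℏ√(3·4) = 2√3 ℏ.
The minimum angle with z is arccos(3/√12) ≈ 30.00°.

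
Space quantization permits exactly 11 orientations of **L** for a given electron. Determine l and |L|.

l = 5, |L| = √30 ℏ ≈ 5.477ℏ

2l + 1 = 11 ⇒ l = 5.
Then |L| = √(l(l+1)) ℏ = √30 ℏ.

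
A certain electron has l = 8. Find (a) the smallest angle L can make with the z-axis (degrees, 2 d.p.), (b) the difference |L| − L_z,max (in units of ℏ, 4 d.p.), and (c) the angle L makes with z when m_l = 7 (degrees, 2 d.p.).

θ_min ≈ 19.47°; |L|−L_z,max ≈ 0.4853ℏ; θ(m_l=7) ≈ 34.42°

cos θ_min = 8/√72, so θ_min ≈ 19.47°.
|L| − L_z,max = (6√2 − 8)ℏ ≈ 0.4853ℏ.
For m_l = 7: cos θ = 7/√72, θ ≈ 34.42°.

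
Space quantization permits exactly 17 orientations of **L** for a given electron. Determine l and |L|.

l = 8, |L| = 6√2 ℏ ≈ 8.485ℏ

17 = 2l + 1, so l = (17−1)/2 = 8.
Then |L| = √(l(l+1)) ℏ = 6√2 ℏ.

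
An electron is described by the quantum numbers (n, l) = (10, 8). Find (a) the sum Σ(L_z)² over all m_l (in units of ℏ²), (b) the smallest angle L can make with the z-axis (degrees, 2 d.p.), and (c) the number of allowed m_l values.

Σ(L_z)² = 408 ℏ²; θ_min ≈ 19.47°; 17 values

Σ m_l² = 408, so Σ(L_z)² = 408 ℏ².
cos θ_min = 8/√72, so θ_min ≈ 19.47°.
There are 2l+1 = 17 values of m_l.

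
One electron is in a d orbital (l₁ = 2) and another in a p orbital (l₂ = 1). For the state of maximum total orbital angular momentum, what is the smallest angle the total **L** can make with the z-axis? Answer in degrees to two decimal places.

L runs from |2 − 1| = 1 to 2 + 1 = 3.
So L can be 1, 2, 3.
The maximum is L = 3, with |L_tot| = ℏ√(3·4) = 2√3 ℏ.
The minimum angle with z is arccos(3/√12) ≈ 30.00°.

θ_min ≈ 30.00°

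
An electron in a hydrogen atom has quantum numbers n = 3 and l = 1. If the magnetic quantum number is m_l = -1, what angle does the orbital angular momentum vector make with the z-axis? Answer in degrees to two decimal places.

θ ≈ 135.00°

|L| = √(l(l+1)) ℏ = √2 ℏ.
L_z = m_l ℏ = −1ℏ.
cos θ = L_z/|L| = -1/√2, so θ ≈ 135.00°.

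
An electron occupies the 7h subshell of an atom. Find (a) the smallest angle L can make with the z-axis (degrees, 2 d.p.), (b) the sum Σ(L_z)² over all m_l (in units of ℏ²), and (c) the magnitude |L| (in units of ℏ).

θ_min ≈ 24.09°; Σ(L_z)² = 110 ℏ²; |L| = √30 ℏ ≈ 5.477ℏ

For 7h, l = 5.
cos θ_min = 5/√30, so θ_min ≈ 24.09°.
Σ m_l² = 110, so Σ(L_z)² = 110 ℏ².
|L| = ℏ√(5·6) = √30 ℏ ≈ 5.477ℏ.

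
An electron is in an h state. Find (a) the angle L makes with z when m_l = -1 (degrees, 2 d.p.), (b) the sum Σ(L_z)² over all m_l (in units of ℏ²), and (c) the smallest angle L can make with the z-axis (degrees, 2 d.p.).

An h state has l = 5.
For m_l = -1: cos θ = -1/√30, θ ≈ 100.52°.
Σ m_l² = 110, so Σ(L_z)² = 110 ℏ².
cos θ_min = 5/√30, so θ_min ≈ 24.09°.

θ(m_l=-1) ≈ 100.52°; Σ(L_z)² = 110 ℏ²; θ_min ≈ 24.09°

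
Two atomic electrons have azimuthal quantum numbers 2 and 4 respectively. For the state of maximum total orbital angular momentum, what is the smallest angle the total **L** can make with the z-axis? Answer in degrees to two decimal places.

By the triangle rule, |l₁ − l₂| ≤ L ≤ l₁ + l₂.
Allowed values: L = 2, 3, 4, 5, 6.
The maximum is L = 6, with |L_tot| = ℏ√(6·7) = √42 ℏ.
The minimum angle with z is arccos(6/√42) ≈ 22.21°.

θ_min ≈ 22.21°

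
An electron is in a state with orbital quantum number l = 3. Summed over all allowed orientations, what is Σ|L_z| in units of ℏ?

Σ|L_z| = 12 ℏ

The allowed m_l values are -3, -2, -1, 0, 1, 2, 3.
Σ|m_l| = 2(1+2+…+3) = 12.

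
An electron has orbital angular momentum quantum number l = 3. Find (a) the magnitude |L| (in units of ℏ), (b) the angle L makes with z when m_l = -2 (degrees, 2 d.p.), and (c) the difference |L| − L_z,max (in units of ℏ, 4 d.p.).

|L| = ℏ√(3·4) = 2√3 ℏ ≈ 3.464ℏ.
For m_l = -2: cos θ = -2/√12, θ ≈ 125.26°.
|L| − L_z,max = (2√3 − 3)ℏ ≈ 0.4641ℏ.

|L| = 2√3 ℏ ≈ 3.464ℏ; θ(m_l=-2) ≈ 125.26°; |L|−L_z,max ≈ 0.4641ℏ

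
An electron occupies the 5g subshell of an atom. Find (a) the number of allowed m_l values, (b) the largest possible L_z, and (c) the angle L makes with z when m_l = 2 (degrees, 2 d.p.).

9 values; L_z,max = 4ℏ; θ(m_l=2) ≈ 63.43°

The 5g subshell has l = 4.
There are 2l+1 = 9 values of m_l.
L_z,max = lℏ = 4ℏ.
For m_l = 2: cos θ = 2/√20, θ ≈ 63.43°.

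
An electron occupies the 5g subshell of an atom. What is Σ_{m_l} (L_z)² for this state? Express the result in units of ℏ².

Σ(L_z)² = 60 ℏ²

The 5g subshell has l = 4.
The allowed m_l values are -4, -3, -2, -1, 0, 1, 2, 3, 4.
Σ m_l² = 2·(1 + 4 + 9 + 16) = 60.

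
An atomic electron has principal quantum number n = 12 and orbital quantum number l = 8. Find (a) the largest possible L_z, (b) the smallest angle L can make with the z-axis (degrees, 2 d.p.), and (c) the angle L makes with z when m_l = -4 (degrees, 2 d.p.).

L_z,max = lℏ = 8ℏ.
cos θ_min = 8/√72, so θ_min ≈ 19.47°.
For m_l = -4: cos θ = -4/√72, θ ≈ 118.13°.

L_z,max = 8ℏ; θ_min ≈ 19.47°; θ(m_l=-4) ≈ 118.13°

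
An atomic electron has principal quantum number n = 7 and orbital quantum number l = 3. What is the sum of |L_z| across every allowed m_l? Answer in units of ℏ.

Σ|L_z| = 12 ℏ

m_l runs from −3 to 3, i.e. {-3, -2, -1, 0, 1, 2, 3}.
Σ|m_l| = 2·3(3+1)/2 = 12.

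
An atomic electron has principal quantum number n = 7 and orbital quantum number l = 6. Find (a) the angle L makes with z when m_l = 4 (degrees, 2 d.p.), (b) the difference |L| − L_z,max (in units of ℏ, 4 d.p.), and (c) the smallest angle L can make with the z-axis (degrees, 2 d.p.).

For m_l = 4: cos θ = 4/√42, θ ≈ 51.89°.
|L| − L_z,max = (√42 − 6)ℏ ≈ 0.4807ℏ.
cos θ_min = 6/√42, so θ_min ≈ 22.21°.

θ(m_l=4) ≈ 51.89°; |L|−L_z,max ≈ 0.4807ℏ; θ_min ≈ 22.21°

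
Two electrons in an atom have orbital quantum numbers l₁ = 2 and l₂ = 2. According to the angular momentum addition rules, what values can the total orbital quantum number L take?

L = 0, 1, 2, 3, 4

The total orbital quantum number L ranges from |l₁ − l₂| to l₁ + l₂ in integer steps.
Allowed values: L = 0, 1, 2, 3, 4.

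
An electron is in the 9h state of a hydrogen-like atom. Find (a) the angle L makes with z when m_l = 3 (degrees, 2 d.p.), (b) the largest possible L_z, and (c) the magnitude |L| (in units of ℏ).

θ(m_l=3) ≈ 56.79°; L_z,max = 5ℏ; |L| = √30 ℏ ≈ 5.477ℏ

For 9h, l = 5.
For m_l = 3: cos θ = 3/√30, θ ≈ 56.79°.
L_z,max = lℏ = 5ℏ.
|L| = ℏ√(5·6) = √30 ℏ ≈ 5.477ℏ.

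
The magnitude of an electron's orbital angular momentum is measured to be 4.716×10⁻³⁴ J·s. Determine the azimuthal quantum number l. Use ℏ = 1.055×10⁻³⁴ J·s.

l = 4

Dividing by ℏ: |L|/ℏ ≈ 4.470.
l(l+1) ≈ 4.470² ≈ 19.98, so l = 4.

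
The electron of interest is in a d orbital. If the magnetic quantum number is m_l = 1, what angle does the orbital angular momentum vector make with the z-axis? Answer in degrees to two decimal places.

θ ≈ 65.91°

D corresponds to l = 2.
|L|² = l(l+1)ℏ² = 6ℏ², so |L| = √6 ℏ.
L_z = m_l ℏ = 1ℏ.
cos θ = L_z/|L| = 1/√6, so θ ≈ 65.91°.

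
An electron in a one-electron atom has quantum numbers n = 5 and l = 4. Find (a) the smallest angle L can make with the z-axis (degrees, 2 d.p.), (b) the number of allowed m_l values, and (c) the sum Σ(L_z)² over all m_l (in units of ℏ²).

cos θ_min = 4/√20, so θ_min ≈ 26.57°.
There are 2l+1 = 9 values of m_l.
Σ m_l² = 60, so Σ(L_z)² = 60 ℏ².

θ_min ≈ 26.57°; 9 values; Σ(L_z)² = 60 ℏ²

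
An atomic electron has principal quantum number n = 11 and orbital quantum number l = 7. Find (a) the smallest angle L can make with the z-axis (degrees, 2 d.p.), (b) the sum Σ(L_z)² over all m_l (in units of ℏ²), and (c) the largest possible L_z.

cos θ_min = 7/√56, so θ_min ≈ 20.70°.
Σ m_l² = 280, so Σ(L_z)² = 280 ℏ².
L_z,max = lℏ = 7ℏ.

θ_min ≈ 20.70°; Σ(L_z)² = 280 ℏ²; L_z,max = 7ℏ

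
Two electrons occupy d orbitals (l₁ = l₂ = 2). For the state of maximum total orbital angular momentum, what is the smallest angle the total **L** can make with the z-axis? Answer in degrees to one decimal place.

θ_min ≈ 26.6°

By the triangle rule, |l₁ − l₂| ≤ L ≤ l₁ + l₂.
Allowed values: L = 0, 1, 2, 3, 4.
The maximum is L = 4, with |L_tot| = ℏ√(4·5) = 2√5 ℏ.
The minimum angle with z is arccos(4/√20) ≈ 26.6°.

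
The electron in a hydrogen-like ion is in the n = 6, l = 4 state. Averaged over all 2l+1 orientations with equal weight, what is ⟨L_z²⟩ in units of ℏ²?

The allowed m_l values are -4, -3, -2, -1, 0, 1, 2, 3, 4.
Average of L_z² over 9 states: 60/9 ℏ² = 6.667 ℏ².

⟨L_z²⟩ = 6.667 ℏ²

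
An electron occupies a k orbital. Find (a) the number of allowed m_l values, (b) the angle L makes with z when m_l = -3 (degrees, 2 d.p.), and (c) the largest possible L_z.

15 values; θ(m_l=-3) ≈ 113.63°; L_z,max = 7ℏ

A k state has l = 7.
There are 2l+1 = 15 values of m_l.
For m_l = -3: cos θ = -3/√56, θ ≈ 113.63°.
L_z,max = lℏ = 7ℏ.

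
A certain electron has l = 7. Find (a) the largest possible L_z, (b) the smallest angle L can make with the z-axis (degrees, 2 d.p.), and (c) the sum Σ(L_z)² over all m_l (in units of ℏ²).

L_z,max = lℏ = 7ℏ.
cos θ_min = 7/√56, so θ_min ≈ 20.70°.
Σ m_l² = 280, so Σ(L_z)² = 280 ℏ².

L_z,max = 7ℏ; θ_min ≈ 20.70°; Σ(L_z)² = 280 ℏ²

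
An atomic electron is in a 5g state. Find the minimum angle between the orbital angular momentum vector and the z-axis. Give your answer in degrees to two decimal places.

For 5g, l = 4.
|L| = √(l(l+1)) ℏ = 2√5 ℏ.
The smallest angle corresponds to the largest L_z, i.e. m_l = l = 4, giving L_z = 4ℏ.
cos θ_min = 4/√20, so θ_min ≈ 26.57°.

θ_min ≈ 26.57°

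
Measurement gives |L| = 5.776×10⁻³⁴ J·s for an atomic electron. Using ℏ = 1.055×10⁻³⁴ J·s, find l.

In units of ℏ, |L| ≈ 5.475.
l(l+1) ≈ 5.475² ≈ 29.97, so l = 5.

l = 5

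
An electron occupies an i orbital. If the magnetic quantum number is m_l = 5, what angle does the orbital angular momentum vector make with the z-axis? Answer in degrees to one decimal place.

θ ≈ 39.5°

For an i orbital, l = 6.
|L| = √(l(l+1)) ℏ = √42 ℏ.
L_z = m_l ℏ = 5ℏ.
cos θ = L_z/|L| = 5/√42, so θ ≈ 39.5°.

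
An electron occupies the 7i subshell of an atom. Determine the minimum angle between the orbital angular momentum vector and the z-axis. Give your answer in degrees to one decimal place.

For 7i, l = 6.
|L| = ℏ√(l(l+1)) = √42 ℏ.
The smallest angle corresponds to the largest L_z, i.e. m_l = l = 6, giving L_z = 6ℏ.
cos θ_min = 6/√42, so θ_min ≈ 22.2°.

θ_min ≈ 22.2°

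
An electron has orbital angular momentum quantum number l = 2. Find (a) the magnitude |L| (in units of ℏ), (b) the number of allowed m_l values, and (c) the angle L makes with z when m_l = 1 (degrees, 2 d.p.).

|L| = ℏ√(2·3) = √6 ℏ ≈ 2.449ℏ.
There are 2l+1 = 5 values of m_l.
For m_l = 1: cos θ = 1/√6, θ ≈ 65.91°.

|L| = √6 ℏ ≈ 2.449ℏ; 5 values; θ(m_l=1) ≈ 65.91°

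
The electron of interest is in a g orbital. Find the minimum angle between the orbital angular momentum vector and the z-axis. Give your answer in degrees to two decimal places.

A g state has l = 4.
|L| = ℏ√(l(l+1)) = 2√5 ℏ.
The smallest angle corresponds to the largest L_z, i.e. m_l = l = 4, giving L_z = 4ℏ.
cos θ_min = 4/√20, so θ_min ≈ 26.57°.

θ_min ≈ 26.57°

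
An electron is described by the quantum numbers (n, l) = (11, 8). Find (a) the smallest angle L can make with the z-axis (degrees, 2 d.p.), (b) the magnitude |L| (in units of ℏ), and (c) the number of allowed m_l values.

cos θ_min = 8/√72, so θ_min ≈ 19.47°.
|L| = ℏ√(8·9) = 6√2 ℏ ≈ 8.485ℏ.
There are 2l+1 = 17 values of m_l.

θ_min ≈ 19.47°; |L| = 6√2 ℏ ≈ 8.485ℏ; 17 values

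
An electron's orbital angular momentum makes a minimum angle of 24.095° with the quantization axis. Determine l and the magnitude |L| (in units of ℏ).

cos θ_min = l/√(l(l+1)) = √(l/(l+1)), so l/(l+1) = cos²(24.095°) = 0.8333.
l = cos²θ/sin²θ ≈ 5.
Then |L| = ℏ√(5·6) = √30 ℏ.

l = 5, |L| = √30 ℏ ≈ 5.477ℏ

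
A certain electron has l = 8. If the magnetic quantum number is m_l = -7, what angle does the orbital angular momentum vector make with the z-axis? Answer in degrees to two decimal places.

|L| = √(l(l+1)) ℏ = 6√2 ℏ.
L_z = m_l ℏ = −7ℏ.
cos θ = L_z/|L| = -7/√72, so θ ≈ 145.58°.

θ ≈ 145.58°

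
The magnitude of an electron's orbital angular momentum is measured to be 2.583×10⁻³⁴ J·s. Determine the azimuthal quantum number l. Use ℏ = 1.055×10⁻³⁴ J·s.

l = 2

Dividing by ℏ: |L|/ℏ ≈ 2.448.
l(l+1) ≈ 2.448² ≈ 5.99, so l = 2.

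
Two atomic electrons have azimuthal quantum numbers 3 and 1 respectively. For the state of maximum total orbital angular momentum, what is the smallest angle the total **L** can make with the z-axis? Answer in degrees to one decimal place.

L runs from |3 − 1| = 2 to 3 + 1 = 4.
So L can be 2, 3, 4.
The maximum is L = 4, with |L_tot| = ℏ√(4·5) = 2√5 ℏ.
The minimum angle with z is arccos(4/√20) ≈ 26.6°.

θ_min ≈ 26.6°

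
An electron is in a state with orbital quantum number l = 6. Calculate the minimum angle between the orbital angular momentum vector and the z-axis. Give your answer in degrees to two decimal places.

θ_min ≈ 22.21°

|L| = ℏ√(l(l+1)) = √42 ℏ.
The smallest angle corresponds to the largest L_z, i.e. m_l = l = 6, giving L_z = 6ℏ.
cos θ_min = 6/√42, so θ_min ≈ 22.21°.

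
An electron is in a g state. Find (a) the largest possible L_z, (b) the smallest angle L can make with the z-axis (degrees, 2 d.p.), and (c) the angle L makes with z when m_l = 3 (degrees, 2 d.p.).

L_z,max = 4ℏ; θ_min ≈ 26.57°; θ(m_l=3) ≈ 47.87°

For a g orbital, l = 4.
L_z,max = lℏ = 4ℏ.
cos θ_min = 4/√20, so θ_min ≈ 26.57°.
For m_l = 3: cos θ = 3/√20, θ ≈ 47.87°.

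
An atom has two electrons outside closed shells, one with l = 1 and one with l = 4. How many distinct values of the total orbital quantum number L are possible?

The total orbital quantum number L ranges from |l₁ − l₂| to l₁ + l₂ in integer steps.
L ∈ {3, 4, 5}.
That is 3 values.

3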